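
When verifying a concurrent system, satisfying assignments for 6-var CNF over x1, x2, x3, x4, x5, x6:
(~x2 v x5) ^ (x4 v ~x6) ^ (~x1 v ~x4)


CNF with 3 clauses over 6 vars (64 assignments).
An assignment satisfies CNF iff every clause has >=1 true literal.
Check each row (bits = x1,x2,x3,x4,x5,x6; clause T/F shown):
  row 0 [000000]: clauses=TTT -> 1
  row 1 [000001]: clauses=TFT -> 0
  row 2 [000010]: clauses=TTT -> 1
  row 3 [000011]: clauses=TFT -> 0
  row 4 [000100]: clauses=TTT -> 1
  (every remaining row is evaluated the same way; all 64 results are listed next)
Full result column, 8 rows per line (x1,x2,x3 fixed per line; x4,x5,x6 runs 000..111 left to right):
  rows 0-7 [x1,x2,x3=000]: 10101111  (ones: 6)
  rows 8-15 [x1,x2,x3=001]: 10101111  (ones: 6)
  rows 16-23 [x1,x2,x3=010]: 00100011  (ones: 3)
  rows 24-31 [x1,x2,x3=011]: 00100011  (ones: 3)
  rows 32-39 [x1,x2,x3=100]: 10100000  (ones: 2)
  rows 40-47 [x1,x2,x3=101]: 10100000  (ones: 2)
  rows 48-55 [x1,x2,x3=110]: 00100000  (ones: 1)
  rows 56-63 [x1,x2,x3=111]: 00100000  (ones: 1)
Satisfying assignments = 6+6+3+3+2+2+1+1 = 24

24


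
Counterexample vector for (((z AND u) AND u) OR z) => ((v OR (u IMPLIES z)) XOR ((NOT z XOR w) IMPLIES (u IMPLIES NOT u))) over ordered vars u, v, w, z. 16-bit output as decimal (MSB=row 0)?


F1 = (((z AND u) AND u) OR z)
F2 = ((v OR (u IMPLIES z)) XOR ((NOT z XOR w) IMPLIES (u IMPLIES NOT u)))
Counterexample to F1=>F2 is where F1=1 and F2=0.
Evaluate each row (bits = u,v,w,z, MSB first):
  row 0 [0000]: F1=0 F2=0 -> F1&~F2 -> 0
  row 1 [0001]: F1=1 F2=0 -> F1&~F2 -> 1
  row 2 [0010]: F1=0 F2=0 -> F1&~F2 -> 0
  row 3 [0011]: F1=1 F2=0 -> F1&~F2 -> 1
  row 4 [0100]: F1=0 F2=0 -> F1&~F2 -> 0
  row 5 [0101]: F1=1 F2=0 -> F1&~F2 -> 1
  row 6 [0110]: F1=0 F2=0 -> F1&~F2 -> 0
  row 7 [0111]: F1=1 F2=0 -> F1&~F2 -> 1
  row 8 [1000]: F1=0 F2=0 -> F1&~F2 -> 0
  row 9 [1001]: F1=1 F2=0 -> F1&~F2 -> 1
  row 10 [1010]: F1=0 F2=1 -> F1&~F2 -> 0
  row 11 [1011]: F1=1 F2=1 -> F1&~F2 -> 0
  row 12 [1100]: F1=0 F2=1 -> F1&~F2 -> 0
  row 13 [1101]: F1=1 F2=0 -> F1&~F2 -> 1
  row 14 [1110]: F1=0 F2=0 -> F1&~F2 -> 0
  row 15 [1111]: F1=1 F2=1 -> F1&~F2 -> 0
Full result column, 4 rows per line (u,v fixed per line; w,z runs 00..11 left to right):
  rows 0-3 [u,v=00]: 0101  = hex 5
  rows 4-7 [u,v=01]: 0101  = hex 5
  rows 8-11 [u,v=10]: 0100  = hex 4
  rows 12-15 [u,v=11]: 0100  = hex 4
Counterexample vector (row 0 .. row 15) = 0101010101000100
Output column grouped in 4s = 0101 0101 0100 0100 = 0x5544
Convert to decimal digit by digit (value = value*16 + digit):
  5 -> 5
  5*16 + 5 = 85
  85*16 + 4 = 1364
  1364*16 + 4 = 21828
Decimal = 21828

21828


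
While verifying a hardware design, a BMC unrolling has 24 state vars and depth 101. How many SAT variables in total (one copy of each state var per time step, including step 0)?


BMC unrolls to depth k, creating one copy of each state var for steps 0..k.
Step count = 101 + 1 = 102 (steps 0 through 101)
Vars per step = 24
Total = 24 * 102 = 2448

2448


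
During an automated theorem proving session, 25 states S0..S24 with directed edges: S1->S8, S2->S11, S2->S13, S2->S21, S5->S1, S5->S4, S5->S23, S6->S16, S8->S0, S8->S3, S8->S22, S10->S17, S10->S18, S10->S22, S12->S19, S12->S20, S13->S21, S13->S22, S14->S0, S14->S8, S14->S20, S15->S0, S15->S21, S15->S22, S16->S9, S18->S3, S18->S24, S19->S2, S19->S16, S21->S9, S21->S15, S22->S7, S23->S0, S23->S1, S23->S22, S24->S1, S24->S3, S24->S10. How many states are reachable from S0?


BFS from S0:
  layer 0: {S0}
Reachable set: {S0}
Count = 1

1


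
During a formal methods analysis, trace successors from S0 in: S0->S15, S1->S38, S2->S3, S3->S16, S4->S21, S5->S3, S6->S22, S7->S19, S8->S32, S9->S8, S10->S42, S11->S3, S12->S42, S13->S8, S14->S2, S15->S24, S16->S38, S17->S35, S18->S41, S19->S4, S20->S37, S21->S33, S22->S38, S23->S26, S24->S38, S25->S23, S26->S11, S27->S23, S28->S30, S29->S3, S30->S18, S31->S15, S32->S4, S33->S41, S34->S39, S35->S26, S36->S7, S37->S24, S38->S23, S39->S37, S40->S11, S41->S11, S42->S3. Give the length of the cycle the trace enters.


Trace from S0 until a state repeats:
  S0 -> S15 -> S24 -> S38 -> S23 -> S26 -> S11 -> S3 -> S16 -> S38
S38 first seen at step 3, revisited at step 9.
Cycle length = 9 - 3 = 6

6


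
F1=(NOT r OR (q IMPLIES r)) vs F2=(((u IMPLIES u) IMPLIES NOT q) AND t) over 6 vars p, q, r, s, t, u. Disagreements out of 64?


F1 = (NOT r OR (q IMPLIES r))
F2 = (((u IMPLIES u) IMPLIES NOT q) AND t)
Evaluate both on each of 64 rows (bits = p,q,r,s,t,u):
  row 0 [000000]: F1=1 F2=0 (differ) -> 1
  row 1 [000001]: F1=1 F2=0 (differ) -> 1
  row 2 [000010]: F1=1 F2=1 -> 0
  row 3 [000011]: F1=1 F2=1 -> 0
  row 4 [000100]: F1=1 F2=0 (differ) -> 1
  (every remaining row is evaluated the same way; all 64 results are listed next)
Full result column, 8 rows per line (p,q,r fixed per line; s,t,u runs 000..111 left to right):
  rows 0-7 [p,q,r=000]: 11001100  (ones: 4)
  rows 8-15 [p,q,r=001]: 11001100  (ones: 4)
  rows 16-23 [p,q,r=010]: 11111111  (ones: 8)
  rows 24-31 [p,q,r=011]: 11111111  (ones: 8)
  rows 32-39 [p,q,r=100]: 11001100  (ones: 4)
  rows 40-47 [p,q,r=101]: 11001100  (ones: 4)
  rows 48-55 [p,q,r=110]: 11111111  (ones: 8)
  rows 56-63 [p,q,r=111]: 11111111  (ones: 8)
Disagreements = 4+4+8+8+4+4+8+8 = 48

48


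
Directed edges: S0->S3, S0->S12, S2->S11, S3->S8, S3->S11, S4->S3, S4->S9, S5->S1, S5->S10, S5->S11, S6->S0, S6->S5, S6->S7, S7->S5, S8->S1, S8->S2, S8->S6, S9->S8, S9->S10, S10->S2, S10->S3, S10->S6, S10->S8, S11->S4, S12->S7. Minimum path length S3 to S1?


BFS layer-by-layer from S3:
  dist 0: {S3}
  dist 1: {S8, S11}
  dist 2: {S1, S2, S4, S6}
  -> S1 reached at distance 2
Shortest path length = 2

2


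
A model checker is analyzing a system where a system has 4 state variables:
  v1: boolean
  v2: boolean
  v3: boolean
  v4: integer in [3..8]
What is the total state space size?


State space = product of domain sizes of all variables.
Domain sizes:
  v1 (boolean): 2
  v2 (boolean): 2
  v3 (boolean): 2
  v4 (integer in [3..8]): 6
Product = 2 * 2 * 2 * 6 = 48

48


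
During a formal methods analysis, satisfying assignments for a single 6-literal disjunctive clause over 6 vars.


Step 1: Total=2^6=64
Step 2: Unsat when all 6 false: 2^0=1
Step 3: Sat=64-1=63

63


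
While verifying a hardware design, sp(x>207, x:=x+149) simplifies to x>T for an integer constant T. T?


Formula: sp(P, x:=E) = exists old_x. (x = E[old_x/x]) AND P[old_x/x] (old_x is the value of x before the assignment; eliminate old_x by solving x = E[old_x/x] for old_x)
Step 1: Precondition P: x>207, i.e. old_x > 207
Step 2: Assignment gives x = old_x + 149, so old_x = x - 149
Step 3: Substitute into P: x - 149 > 207
Step 4: Simplify: x > 207+149 = 356

356


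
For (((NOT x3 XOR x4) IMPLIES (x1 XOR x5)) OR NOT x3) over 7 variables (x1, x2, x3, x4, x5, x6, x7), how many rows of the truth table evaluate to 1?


Formula: (((NOT x3 XOR x4) IMPLIES (x1 XOR x5)) OR NOT x3) over 7 vars (128 rows)
Evaluate each row (x1, x2, x3, x4, x5, x6, x7 as bits, MSB first):
  row 0 [0000000]: (((NOT 0 XOR 0) IMPLIES (0 XOR 0)) OR NOT 0) -> 1
  row 1 [0000001]: (((NOT 0 XOR 0) IMPLIES (0 XOR 0)) OR NOT 0) -> 1
  row 2 [0000010]: (((NOT 0 XOR 0) IMPLIES (0 XOR 0)) OR NOT 0) -> 1
  row 3 [0000011]: (((NOT 0 XOR 0) IMPLIES (0 XOR 0)) OR NOT 0) -> 1
  row 4 [0000100]: (((NOT 0 XOR 0) IMPLIES (0 XOR 1)) OR NOT 0) -> 1
  (every remaining row is evaluated the same way; all 128 results are listed next)
Full result column, 8 rows per line (x1,x2,x3,x4 fixed per line; x5,x6,x7 runs 000..111 left to right):
  rows 0-7 [x1,x2,x3,x4=0000]: 11111111  (ones: 8)
  rows 8-15 [x1,x2,x3,x4=0001]: 11111111  (ones: 8)
  rows 16-23 [x1,x2,x3,x4=0010]: 11111111  (ones: 8)
  rows 24-31 [x1,x2,x3,x4=0011]: 00001111  (ones: 4)
  rows 32-39 [x1,x2,x3,x4=0100]: 11111111  (ones: 8)
  rows 40-47 [x1,x2,x3,x4=0101]: 11111111  (ones: 8)
  rows 48-55 [x1,x2,x3,x4=0110]: 11111111  (ones: 8)
  rows 56-63 [x1,x2,x3,x4=0111]: 00001111  (ones: 4)
  rows 64-71 [x1,x2,x3,x4=1000]: 11111111  (ones: 8)
  rows 72-79 [x1,x2,x3,x4=1001]: 11111111  (ones: 8)
  rows 80-87 [x1,x2,x3,x4=1010]: 11111111  (ones: 8)
  rows 88-95 [x1,x2,x3,x4=1011]: 11110000  (ones: 4)
  rows 96-103 [x1,x2,x3,x4=1100]: 11111111  (ones: 8)
  rows 104-111 [x1,x2,x3,x4=1101]: 11111111  (ones: 8)
  rows 112-119 [x1,x2,x3,x4=1110]: 11111111  (ones: 8)
  rows 120-127 [x1,x2,x3,x4=1111]: 11110000  (ones: 4)
Count of 1-rows = 8+8+8+4+8+8+8+4+8+8+8+4+8+8+8+4 = 112

112


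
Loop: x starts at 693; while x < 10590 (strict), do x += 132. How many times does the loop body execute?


Step 1: x goes from 693 toward 10590 by 132; the body runs while x<10590, so iterations = ceil((bound-start)/step)
Step 2: Distance=9897
Step 3: ceil(9897/132)=75

75


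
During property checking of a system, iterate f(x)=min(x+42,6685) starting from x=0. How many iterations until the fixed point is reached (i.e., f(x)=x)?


Step 1: x=0, cap=6685, increment=42
Step 2: x grows by 42 each step until capped at 6685; fixed point is x=6685
Step 3: iterations = ceil(6685/42) = 160

160


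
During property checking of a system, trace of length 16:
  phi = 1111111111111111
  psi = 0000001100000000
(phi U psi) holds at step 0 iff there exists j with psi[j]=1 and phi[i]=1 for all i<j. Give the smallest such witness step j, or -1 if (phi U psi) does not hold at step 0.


(phi U psi) at 0: need smallest j with psi[j]=1 and phi[i]=1 for all i in [0,j).
Scan from step 0:
  step 0: phi=1, psi=0 -> continue
  step 1: phi=1, psi=0 -> continue
  step 2: phi=1, psi=0 -> continue
  step 3: phi=1, psi=0 -> continue
  step 6: psi=1 and phi held for [0,6) -> witness found
Witness step = 6

6


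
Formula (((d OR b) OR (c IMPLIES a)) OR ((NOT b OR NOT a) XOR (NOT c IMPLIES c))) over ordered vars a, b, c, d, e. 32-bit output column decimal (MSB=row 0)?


Formula: (((d OR b) OR (c IMPLIES a)) OR ((NOT b OR NOT a) XOR (NOT c IMPLIES c))) over a, b, c, d, e (32 rows)
Evaluate each row (bits = a,b,c,d,e, MSB first):
  row 0 [00000]: (((0 OR 0) OR (0 IMPLIES 0)) OR ((NOT 0 OR NOT 0) XOR (NOT 0 IMPLIES 0))) -> 1
  row 1 [00001]: (((0 OR 0) OR (0 IMPLIES 0)) OR ((NOT 0 OR NOT 0) XOR (NOT 0 IMPLIES 0))) -> 1
  row 2 [00010]: (((1 OR 0) OR (0 IMPLIES 0)) OR ((NOT 0 OR NOT 0) XOR (NOT 0 IMPLIES 0))) -> 1
  row 3 [00011]: (((1 OR 0) OR (0 IMPLIES 0)) OR ((NOT 0 OR NOT 0) XOR (NOT 0 IMPLIES 0))) -> 1
  row 4 [00100]: (((0 OR 0) OR (1 IMPLIES 0)) OR ((NOT 0 OR NOT 0) XOR (NOT 1 IMPLIES 1))) -> 0
  row 5 [00101]: (((0 OR 0) OR (1 IMPLIES 0)) OR ((NOT 0 OR NOT 0) XOR (NOT 1 IMPLIES 1))) -> 0
  row 6 [00110]: (((1 OR 0) OR (1 IMPLIES 0)) OR ((NOT 0 OR NOT 0) XOR (NOT 1 IMPLIES 1))) -> 1
  row 7 [00111]: (((1 OR 0) OR (1 IMPLIES 0)) OR ((NOT 0 OR NOT 0) XOR (NOT 1 IMPLIES 1))) -> 1
  row 8 [01000]: (((0 OR 1) OR (0 IMPLIES 0)) OR ((NOT 1 OR NOT 0) XOR (NOT 0 IMPLIES 0))) -> 1
  row 9 [01001]: (((0 OR 1) OR (0 IMPLIES 0)) OR ((NOT 1 OR NOT 0) XOR (NOT 0 IMPLIES 0))) -> 1
  row 10 [01010]: (((1 OR 1) OR (0 IMPLIES 0)) OR ((NOT 1 OR NOT 0) XOR (NOT 0 IMPLIES 0))) -> 1
  row 11 [01011]: (((1 OR 1) OR (0 IMPLIES 0)) OR ((NOT 1 OR NOT 0) XOR (NOT 0 IMPLIES 0))) -> 1
  row 12 [01100]: (((0 OR 1) OR (1 IMPLIES 0)) OR ((NOT 1 OR NOT 0) XOR (NOT 1 IMPLIES 1))) -> 1
  row 13 [01101]: (((0 OR 1) OR (1 IMPLIES 0)) OR ((NOT 1 OR NOT 0) XOR (NOT 1 IMPLIES 1))) -> 1
  row 14 [01110]: (((1 OR 1) OR (1 IMPLIES 0)) OR ((NOT 1 OR NOT 0) XOR (NOT 1 IMPLIES 1))) -> 1
  row 15 [01111]: (((1 OR 1) OR (1 IMPLIES 0)) OR ((NOT 1 OR NOT 0) XOR (NOT 1 IMPLIES 1))) -> 1
  row 16 [10000]: (((0 OR 0) OR (0 IMPLIES 1)) OR ((NOT 0 OR NOT 1) XOR (NOT 0 IMPLIES 0))) -> 1
  row 17 [10001]: (((0 OR 0) OR (0 IMPLIES 1)) OR ((NOT 0 OR NOT 1) XOR (NOT 0 IMPLIES 0))) -> 1
  row 18 [10010]: (((1 OR 0) OR (0 IMPLIES 1)) OR ((NOT 0 OR NOT 1) XOR (NOT 0 IMPLIES 0))) -> 1
  row 19 [10011]: (((1 OR 0) OR (0 IMPLIES 1)) OR ((NOT 0 OR NOT 1) XOR (NOT 0 IMPLIES 0))) -> 1
  row 20 [10100]: (((0 OR 0) OR (1 IMPLIES 1)) OR ((NOT 0 OR NOT 1) XOR (NOT 1 IMPLIES 1))) -> 1
  row 21 [10101]: (((0 OR 0) OR (1 IMPLIES 1)) OR ((NOT 0 OR NOT 1) XOR (NOT 1 IMPLIES 1))) -> 1
  row 22 [10110]: (((1 OR 0) OR (1 IMPLIES 1)) OR ((NOT 0 OR NOT 1) XOR (NOT 1 IMPLIES 1))) -> 1
  row 23 [10111]: (((1 OR 0) OR (1 IMPLIES 1)) OR ((NOT 0 OR NOT 1) XOR (NOT 1 IMPLIES 1))) -> 1
  row 24 [11000]: (((0 OR 1) OR (0 IMPLIES 1)) OR ((NOT 1 OR NOT 1) XOR (NOT 0 IMPLIES 0))) -> 1
  row 25 [11001]: (((0 OR 1) OR (0 IMPLIES 1)) OR ((NOT 1 OR NOT 1) XOR (NOT 0 IMPLIES 0))) -> 1
  row 26 [11010]: (((1 OR 1) OR (0 IMPLIES 1)) OR ((NOT 1 OR NOT 1) XOR (NOT 0 IMPLIES 0))) -> 1
  row 27 [11011]: (((1 OR 1) OR (0 IMPLIES 1)) OR ((NOT 1 OR NOT 1) XOR (NOT 0 IMPLIES 0))) -> 1
  row 28 [11100]: (((0 OR 1) OR (1 IMPLIES 1)) OR ((NOT 1 OR NOT 1) XOR (NOT 1 IMPLIES 1))) -> 1
  row 29 [11101]: (((0 OR 1) OR (1 IMPLIES 1)) OR ((NOT 1 OR NOT 1) XOR (NOT 1 IMPLIES 1))) -> 1
  row 30 [11110]: (((1 OR 1) OR (1 IMPLIES 1)) OR ((NOT 1 OR NOT 1) XOR (NOT 1 IMPLIES 1))) -> 1
  row 31 [11111]: (((1 OR 1) OR (1 IMPLIES 1)) OR ((NOT 1 OR NOT 1) XOR (NOT 1 IMPLIES 1))) -> 1
Full result column, 4 rows per line (a,b,c fixed per line; d,e runs 00..11 left to right):
  rows 0-3 [a,b,c=000]: 1111  = hex F
  rows 4-7 [a,b,c=001]: 0011  = hex 3
  rows 8-11 [a,b,c=010]: 1111  = hex F
  rows 12-15 [a,b,c=011]: 1111  = hex F
  rows 16-19 [a,b,c=100]: 1111  = hex F
  rows 20-23 [a,b,c=101]: 1111  = hex F
  rows 24-27 [a,b,c=110]: 1111  = hex F
  rows 28-31 [a,b,c=111]: 1111  = hex F
Output column (row 0 .. row 31) = 11110011111111111111111111111111
Output column grouped in 4s = 1111 0011 1111 1111 1111 1111 1111 1111 = 0xF3FFFFFF
Convert to decimal digit by digit (value = value*16 + digit):
  F -> 15
  15*16 + 3 = 243
  243*16 + 15 (F) = 3903
  3903*16 + 15 (F) = 62463
  62463*16 + 15 (F) = 999423
  999423*16 + 15 (F) = 15990783
  15990783*16 + 15 (F) = 255852543
  255852543*16 + 15 (F) = 4093640703
Decimal = 4093640703

4093640703


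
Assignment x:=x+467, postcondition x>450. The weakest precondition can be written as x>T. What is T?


Formula: wp(x:=E, P) = P[E/x] (substitute E for x in postcondition)
Step 1: Postcondition: x>450
Step 2: Substitute x+467 for x: x+467>450
Step 3: Solve for x: x > 450-467 = -17

-17


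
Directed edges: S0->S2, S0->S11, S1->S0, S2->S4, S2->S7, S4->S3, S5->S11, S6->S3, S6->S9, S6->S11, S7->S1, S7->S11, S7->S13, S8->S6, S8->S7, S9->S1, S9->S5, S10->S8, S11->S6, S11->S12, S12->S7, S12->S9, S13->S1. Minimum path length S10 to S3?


BFS layer-by-layer from S10:
  dist 0: {S10}
  dist 1: {S8}
  dist 2: {S6, S7}
  dist 3: {S1, S3, S9, S11, S13}
  -> S3 reached at distance 3
Shortest path length = 3

3


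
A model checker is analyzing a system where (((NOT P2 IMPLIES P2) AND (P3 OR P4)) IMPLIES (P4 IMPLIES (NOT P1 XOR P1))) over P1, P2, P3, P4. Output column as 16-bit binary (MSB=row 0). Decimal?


Formula: (((NOT P2 IMPLIES P2) AND (P3 OR P4)) IMPLIES (P4 IMPLIES (NOT P1 XOR P1))) over P1, P2, P3, P4 (16 rows)
Evaluate each row (bits = P1,P2,P3,P4, MSB first):
  row 0 [0000]: (((NOT 0 IMPLIES 0) AND (0 OR 0)) IMPLIES (0 IMPLIES (NOT 0 XOR 0))) -> 1
  row 1 [0001]: (((NOT 0 IMPLIES 0) AND (0 OR 1)) IMPLIES (1 IMPLIES (NOT 0 XOR 0))) -> 1
  row 2 [0010]: (((NOT 0 IMPLIES 0) AND (1 OR 0)) IMPLIES (0 IMPLIES (NOT 0 XOR 0))) -> 1
  row 3 [0011]: (((NOT 0 IMPLIES 0) AND (1 OR 1)) IMPLIES (1 IMPLIES (NOT 0 XOR 0))) -> 1
  row 4 [0100]: (((NOT 1 IMPLIES 1) AND (0 OR 0)) IMPLIES (0 IMPLIES (NOT 0 XOR 0))) -> 1
  row 5 [0101]: (((NOT 1 IMPLIES 1) AND (0 OR 1)) IMPLIES (1 IMPLIES (NOT 0 XOR 0))) -> 1
  row 6 [0110]: (((NOT 1 IMPLIES 1) AND (1 OR 0)) IMPLIES (0 IMPLIES (NOT 0 XOR 0))) -> 1
  row 7 [0111]: (((NOT 1 IMPLIES 1) AND (1 OR 1)) IMPLIES (1 IMPLIES (NOT 0 XOR 0))) -> 1
  row 8 [1000]: (((NOT 0 IMPLIES 0) AND (0 OR 0)) IMPLIES (0 IMPLIES (NOT 1 XOR 1))) -> 1
  row 9 [1001]: (((NOT 0 IMPLIES 0) AND (0 OR 1)) IMPLIES (1 IMPLIES (NOT 1 XOR 1))) -> 1
  row 10 [1010]: (((NOT 0 IMPLIES 0) AND (1 OR 0)) IMPLIES (0 IMPLIES (NOT 1 XOR 1))) -> 1
  row 11 [1011]: (((NOT 0 IMPLIES 0) AND (1 OR 1)) IMPLIES (1 IMPLIES (NOT 1 XOR 1))) -> 1
  row 12 [1100]: (((NOT 1 IMPLIES 1) AND (0 OR 0)) IMPLIES (0 IMPLIES (NOT 1 XOR 1))) -> 1
  row 13 [1101]: (((NOT 1 IMPLIES 1) AND (0 OR 1)) IMPLIES (1 IMPLIES (NOT 1 XOR 1))) -> 1
  row 14 [1110]: (((NOT 1 IMPLIES 1) AND (1 OR 0)) IMPLIES (0 IMPLIES (NOT 1 XOR 1))) -> 1
  row 15 [1111]: (((NOT 1 IMPLIES 1) AND (1 OR 1)) IMPLIES (1 IMPLIES (NOT 1 XOR 1))) -> 1
Full result column, 4 rows per line (P1,P2 fixed per line; P3,P4 runs 00..11 left to right):
  rows 0-3 [P1,P2=00]: 1111  = hex F
  rows 4-7 [P1,P2=01]: 1111  = hex F
  rows 8-11 [P1,P2=10]: 1111  = hex F
  rows 12-15 [P1,P2=11]: 1111  = hex F
Output column (row 0 .. row 15) = 1111111111111111
Output column grouped in 4s = 1111 1111 1111 1111 = 0xFFFF
Convert to decimal digit by digit (value = value*16 + digit):
  F -> 15
  15*16 + 15 (F) = 255
  255*16 + 15 (F) = 4095
  4095*16 + 15 (F) = 65535
Decimal = 65535

65535


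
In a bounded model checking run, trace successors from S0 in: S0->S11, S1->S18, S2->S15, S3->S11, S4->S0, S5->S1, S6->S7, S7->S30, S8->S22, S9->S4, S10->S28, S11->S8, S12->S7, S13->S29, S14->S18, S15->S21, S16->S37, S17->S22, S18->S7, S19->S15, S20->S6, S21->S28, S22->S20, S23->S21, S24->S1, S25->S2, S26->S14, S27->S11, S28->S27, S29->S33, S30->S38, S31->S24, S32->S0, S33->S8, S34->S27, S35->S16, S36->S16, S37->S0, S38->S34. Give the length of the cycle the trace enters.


Trace from S0 until a state repeats:
  S0 -> S11 -> S8 -> S22 -> S20 -> S6 -> S7 -> S30 -> S38 -> S34 -> S27 -> S11
S11 first seen at step 1, revisited at step 11.
Cycle length = 11 - 1 = 10

10


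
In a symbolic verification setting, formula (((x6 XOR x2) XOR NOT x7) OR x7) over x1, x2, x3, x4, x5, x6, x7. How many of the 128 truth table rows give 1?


Formula: (((x6 XOR x2) XOR NOT x7) OR x7) over 7 vars (128 rows)
Evaluate each row (x1, x2, x3, x4, x5, x6, x7 as bits, MSB first):
  row 0 [0000000]: (((0 XOR 0) XOR NOT 0) OR 0) -> 1
  row 1 [0000001]: (((0 XOR 0) XOR NOT 1) OR 1) -> 1
  row 2 [0000010]: (((1 XOR 0) XOR NOT 0) OR 0) -> 0
  row 3 [0000011]: (((1 XOR 0) XOR NOT 1) OR 1) -> 1
  row 4 [0000100]: (((0 XOR 0) XOR NOT 0) OR 0) -> 1
  (every remaining row is evaluated the same way; all 128 results are listed next)
Full result column, 8 rows per line (x1,x2,x3,x4 fixed per line; x5,x6,x7 runs 000..111 left to right):
  rows 0-7 [x1,x2,x3,x4=0000]: 11011101  (ones: 6)
  rows 8-15 [x1,x2,x3,x4=0001]: 11011101  (ones: 6)
  rows 16-23 [x1,x2,x3,x4=0010]: 11011101  (ones: 6)
  rows 24-31 [x1,x2,x3,x4=0011]: 11011101  (ones: 6)
  rows 32-39 [x1,x2,x3,x4=0100]: 01110111  (ones: 6)
  rows 40-47 [x1,x2,x3,x4=0101]: 01110111  (ones: 6)
  rows 48-55 [x1,x2,x3,x4=0110]: 01110111  (ones: 6)
  rows 56-63 [x1,x2,x3,x4=0111]: 01110111  (ones: 6)
  rows 64-71 [x1,x2,x3,x4=1000]: 11011101  (ones: 6)
  rows 72-79 [x1,x2,x3,x4=1001]: 11011101  (ones: 6)
  rows 80-87 [x1,x2,x3,x4=1010]: 11011101  (ones: 6)
  rows 88-95 [x1,x2,x3,x4=1011]: 11011101  (ones: 6)
  rows 96-103 [x1,x2,x3,x4=1100]: 01110111  (ones: 6)
  rows 104-111 [x1,x2,x3,x4=1101]: 01110111  (ones: 6)
  rows 112-119 [x1,x2,x3,x4=1110]: 01110111  (ones: 6)
  rows 120-127 [x1,x2,x3,x4=1111]: 01110111  (ones: 6)
Count of 1-rows = 6+6+6+6+6+6+6+6+6+6+6+6+6+6+6+6 = 96

96


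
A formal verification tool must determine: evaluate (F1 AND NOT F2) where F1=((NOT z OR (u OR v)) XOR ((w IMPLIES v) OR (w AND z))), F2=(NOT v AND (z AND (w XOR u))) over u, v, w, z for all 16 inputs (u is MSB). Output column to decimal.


F1 = ((NOT z OR (u OR v)) XOR ((w IMPLIES v) OR (w AND z)))
F2 = (NOT v AND (z AND (w XOR u)))
Counterexample to F1=>F2 is where F1=1 and F2=0.
Evaluate each row (bits = u,v,w,z, MSB first):
  row 0 [0000]: F1=0 F2=0 -> F1&~F2 -> 0
  row 1 [0001]: F1=1 F2=0 -> F1&~F2 -> 1
  row 2 [0010]: F1=1 F2=0 -> F1&~F2 -> 1
  row 3 [0011]: F1=1 F2=1 -> F1&~F2 -> 0
  row 4 [0100]: F1=0 F2=0 -> F1&~F2 -> 0
  row 5 [0101]: F1=0 F2=0 -> F1&~F2 -> 0
  row 6 [0110]: F1=0 F2=0 -> F1&~F2 -> 0
  row 7 [0111]: F1=0 F2=0 -> F1&~F2 -> 0
  row 8 [1000]: F1=0 F2=0 -> F1&~F2 -> 0
  row 9 [1001]: F1=0 F2=1 -> F1&~F2 -> 0
  row 10 [1010]: F1=1 F2=0 -> F1&~F2 -> 1
  row 11 [1011]: F1=0 F2=0 -> F1&~F2 -> 0
  row 12 [1100]: F1=0 F2=0 -> F1&~F2 -> 0
  row 13 [1101]: F1=0 F2=0 -> F1&~F2 -> 0
  row 14 [1110]: F1=0 F2=0 -> F1&~F2 -> 0
  row 15 [1111]: F1=0 F2=0 -> F1&~F2 -> 0
Full result column, 4 rows per line (u,v fixed per line; w,z runs 00..11 left to right):
  rows 0-3 [u,v=00]: 0110  = hex 6
  rows 4-7 [u,v=01]: 0000  = hex 0
  rows 8-11 [u,v=10]: 0010  = hex 2
  rows 12-15 [u,v=11]: 0000  = hex 0
Counterexample vector (row 0 .. row 15) = 0110000000100000
Output column grouped in 4s = 0110 0000 0010 0000 = 0x6020
Convert to decimal digit by digit (value = value*16 + digit):
  6 -> 6
  6*16 + 0 = 96
  96*16 + 2 = 1538
  1538*16 + 0 = 24608
Decimal = 24608

24608


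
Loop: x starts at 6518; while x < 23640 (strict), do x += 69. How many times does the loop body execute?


Step 1: x goes from 6518 toward 23640 by 69; the body runs while x<23640, so iterations = ceil((bound-start)/step)
Step 2: Distance=17122
Step 3: ceil(17122/69)=249

249


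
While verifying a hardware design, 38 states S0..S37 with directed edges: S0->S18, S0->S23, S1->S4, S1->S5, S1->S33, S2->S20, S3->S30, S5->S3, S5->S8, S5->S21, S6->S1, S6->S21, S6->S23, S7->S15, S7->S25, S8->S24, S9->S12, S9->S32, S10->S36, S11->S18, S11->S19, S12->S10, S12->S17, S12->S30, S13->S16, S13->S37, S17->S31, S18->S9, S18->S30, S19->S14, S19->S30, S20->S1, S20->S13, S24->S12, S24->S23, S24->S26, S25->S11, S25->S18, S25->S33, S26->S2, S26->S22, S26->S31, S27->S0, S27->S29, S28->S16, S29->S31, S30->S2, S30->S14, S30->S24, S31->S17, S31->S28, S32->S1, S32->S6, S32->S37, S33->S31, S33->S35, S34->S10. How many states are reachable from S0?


BFS from S0:
  layer 0: {S0}
  layer 1: {S18, S23}
  layer 2: {S9, S30}
  layer 3: {S2, S12, S14, S24, S32}
  layer 4: {S1, S6, S10, S17, S20, S26, S37}
  layer 5: {S4, S5, S13, S21, S22, S31, S33, S36}
  layer 6: {S3, S8, S16, S28, S35}
Reachable set: {S0, S1, S2, S3, S4, S5, S6, S8, S9, S10, S12, S13, S14, S16, S17, S18, S20, S21, S22, S23, S24, S26, S28, S30, S31, S32, S33, S35, S36, S37}
Count = 30

30


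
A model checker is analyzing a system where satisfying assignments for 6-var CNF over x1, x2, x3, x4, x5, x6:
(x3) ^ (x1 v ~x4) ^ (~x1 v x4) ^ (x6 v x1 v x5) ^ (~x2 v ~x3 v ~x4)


CNF with 5 clauses over 6 vars (64 assignments).
An assignment satisfies CNF iff every clause has >=1 true literal.
Check each row (bits = x1,x2,x3,x4,x5,x6; clause T/F shown):
  row 0 [000000]: clauses=FTTFT -> 0
  row 1 [000001]: clauses=FTTTT -> 0
  row 2 [000010]: clauses=FTTTT -> 0
  row 3 [000011]: clauses=FTTTT -> 0
  row 4 [000100]: clauses=FFTFT -> 0
  (every remaining row is evaluated the same way; all 64 results are listed next)
Full result column, 8 rows per line (x1,x2,x3 fixed per line; x4,x5,x6 runs 000..111 left to right):
  rows 0-7 [x1,x2,x3=000]: 00000000  (ones: 0)
  rows 8-15 [x1,x2,x3=001]: 01110000  (ones: 3)
  rows 16-23 [x1,x2,x3=010]: 00000000  (ones: 0)
  rows 24-31 [x1,x2,x3=011]: 01110000  (ones: 3)
  rows 32-39 [x1,x2,x3=100]: 00000000  (ones: 0)
  rows 40-47 [x1,x2,x3=101]: 00001111  (ones: 4)
  rows 48-55 [x1,x2,x3=110]: 00000000  (ones: 0)
  rows 56-63 [x1,x2,x3=111]: 00000000  (ones: 0)
Satisfying assignments = 0+3+0+3+0+4+0+0 = 10

10


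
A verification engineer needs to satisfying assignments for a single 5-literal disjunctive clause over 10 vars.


Step 1: Total=2^10=1024
Step 2: Unsat when all 5 false: 2^5=32
Step 3: Sat=1024-32=992

992


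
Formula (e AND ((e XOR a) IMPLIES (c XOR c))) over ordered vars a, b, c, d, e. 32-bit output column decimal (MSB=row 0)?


Formula: (e AND ((e XOR a) IMPLIES (c XOR c))) over a, b, c, d, e (32 rows)
Evaluate each row (bits = a,b,c,d,e, MSB first):
  row 0 [00000]: (0 AND ((0 XOR 0) IMPLIES (0 XOR 0))) -> 0
  row 1 [00001]: (1 AND ((1 XOR 0) IMPLIES (0 XOR 0))) -> 0
  row 2 [00010]: (0 AND ((0 XOR 0) IMPLIES (0 XOR 0))) -> 0
  row 3 [00011]: (1 AND ((1 XOR 0) IMPLIES (0 XOR 0))) -> 0
  row 4 [00100]: (0 AND ((0 XOR 0) IMPLIES (1 XOR 1))) -> 0
  row 5 [00101]: (1 AND ((1 XOR 0) IMPLIES (1 XOR 1))) -> 0
  row 6 [00110]: (0 AND ((0 XOR 0) IMPLIES (1 XOR 1))) -> 0
  row 7 [00111]: (1 AND ((1 XOR 0) IMPLIES (1 XOR 1))) -> 0
  row 8 [01000]: (0 AND ((0 XOR 0) IMPLIES (0 XOR 0))) -> 0
  row 9 [01001]: (1 AND ((1 XOR 0) IMPLIES (0 XOR 0))) -> 0
  row 10 [01010]: (0 AND ((0 XOR 0) IMPLIES (0 XOR 0))) -> 0
  row 11 [01011]: (1 AND ((1 XOR 0) IMPLIES (0 XOR 0))) -> 0
  row 12 [01100]: (0 AND ((0 XOR 0) IMPLIES (1 XOR 1))) -> 0
  row 13 [01101]: (1 AND ((1 XOR 0) IMPLIES (1 XOR 1))) -> 0
  row 14 [01110]: (0 AND ((0 XOR 0) IMPLIES (1 XOR 1))) -> 0
  row 15 [01111]: (1 AND ((1 XOR 0) IMPLIES (1 XOR 1))) -> 0
  row 16 [10000]: (0 AND ((0 XOR 1) IMPLIES (0 XOR 0))) -> 0
  row 17 [10001]: (1 AND ((1 XOR 1) IMPLIES (0 XOR 0))) -> 1
  row 18 [10010]: (0 AND ((0 XOR 1) IMPLIES (0 XOR 0))) -> 0
  row 19 [10011]: (1 AND ((1 XOR 1) IMPLIES (0 XOR 0))) -> 1
  row 20 [10100]: (0 AND ((0 XOR 1) IMPLIES (1 XOR 1))) -> 0
  row 21 [10101]: (1 AND ((1 XOR 1) IMPLIES (1 XOR 1))) -> 1
  row 22 [10110]: (0 AND ((0 XOR 1) IMPLIES (1 XOR 1))) -> 0
  row 23 [10111]: (1 AND ((1 XOR 1) IMPLIES (1 XOR 1))) -> 1
  row 24 [11000]: (0 AND ((0 XOR 1) IMPLIES (0 XOR 0))) -> 0
  row 25 [11001]: (1 AND ((1 XOR 1) IMPLIES (0 XOR 0))) -> 1
  row 26 [11010]: (0 AND ((0 XOR 1) IMPLIES (0 XOR 0))) -> 0
  row 27 [11011]: (1 AND ((1 XOR 1) IMPLIES (0 XOR 0))) -> 1
  row 28 [11100]: (0 AND ((0 XOR 1) IMPLIES (1 XOR 1))) -> 0
  row 29 [11101]: (1 AND ((1 XOR 1) IMPLIES (1 XOR 1))) -> 1
  row 30 [11110]: (0 AND ((0 XOR 1) IMPLIES (1 XOR 1))) -> 0
  row 31 [11111]: (1 AND ((1 XOR 1) IMPLIES (1 XOR 1))) -> 1
Full result column, 4 rows per line (a,b,c fixed per line; d,e runs 00..11 left to right):
  rows 0-3 [a,b,c=000]: 0000  = hex 0
  rows 4-7 [a,b,c=001]: 0000  = hex 0
  rows 8-11 [a,b,c=010]: 0000  = hex 0
  rows 12-15 [a,b,c=011]: 0000  = hex 0
  rows 16-19 [a,b,c=100]: 0101  = hex 5
  rows 20-23 [a,b,c=101]: 0101  = hex 5
  rows 24-27 [a,b,c=110]: 0101  = hex 5
  rows 28-31 [a,b,c=111]: 0101  = hex 5
Output column (row 0 .. row 31) = 00000000000000000101010101010101
Output column grouped in 4s = 0000 0000 0000 0000 0101 0101 0101 0101 = 0x00005555
Convert to decimal digit by digit (value = value*16 + digit):
  0 -> 0
  0*16 + 0 = 0
  0*16 + 0 = 0
  0*16 + 0 = 0
  0*16 + 5 = 5
  5*16 + 5 = 85
  85*16 + 5 = 1365
  1365*16 + 5 = 21845
Decimal = 21845

21845


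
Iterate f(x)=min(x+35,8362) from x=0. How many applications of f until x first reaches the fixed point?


Step 1: x=0, cap=8362, increment=35
Step 2: x grows by 35 each step until capped at 8362; fixed point is x=8362
Step 3: iterations = ceil(8362/35) = 239

239


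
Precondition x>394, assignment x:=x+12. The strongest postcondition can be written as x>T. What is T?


Formula: sp(P, x:=E) = exists old_x. (x = E[old_x/x]) AND P[old_x/x] (old_x is the value of x before the assignment; eliminate old_x by solving x = E[old_x/x] for old_x)
Step 1: Precondition P: x>394, i.e. old_x > 394
Step 2: Assignment gives x = old_x + 12, so old_x = x - 12
Step 3: Substitute into P: x - 12 > 394
Step 4: Simplify: x > 394+12 = 406

406


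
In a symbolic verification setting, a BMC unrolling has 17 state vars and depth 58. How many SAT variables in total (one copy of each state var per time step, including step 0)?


BMC unrolls to depth k, creating one copy of each state var for steps 0..k.
Step count = 58 + 1 = 59 (steps 0 through 58)
Vars per step = 17
Total = 17 * 59 = 1003

1003


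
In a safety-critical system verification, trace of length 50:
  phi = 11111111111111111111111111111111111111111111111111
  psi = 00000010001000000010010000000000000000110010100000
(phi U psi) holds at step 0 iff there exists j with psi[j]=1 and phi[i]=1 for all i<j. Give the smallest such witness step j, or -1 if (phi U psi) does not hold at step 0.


(phi U psi) at 0: need smallest j with psi[j]=1 and phi[i]=1 for all i in [0,j).
Scan from step 0:
  step 0: phi=1, psi=0 -> continue
  step 1: phi=1, psi=0 -> continue
  step 2: phi=1, psi=0 -> continue
  step 3: phi=1, psi=0 -> continue
  step 6: psi=1 and phi held for [0,6) -> witness found
Witness step = 6

6


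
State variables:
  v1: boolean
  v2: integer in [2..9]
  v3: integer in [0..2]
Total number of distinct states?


State space = product of domain sizes of all variables.
Domain sizes:
  v1 (boolean): 2
  v2 (integer in [2..9]): 8
  v3 (integer in [0..2]): 3
Product = 2 * 8 * 3 = 48

48


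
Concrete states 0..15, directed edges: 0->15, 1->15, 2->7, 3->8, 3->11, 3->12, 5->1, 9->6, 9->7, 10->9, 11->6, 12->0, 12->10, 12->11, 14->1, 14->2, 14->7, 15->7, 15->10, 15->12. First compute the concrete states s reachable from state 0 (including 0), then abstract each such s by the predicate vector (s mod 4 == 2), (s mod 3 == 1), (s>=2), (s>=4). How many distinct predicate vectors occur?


BFS from 0:
Concrete reachable: {0, 6, 7, 9, 10, 11, 12, 15}
Abstract via predicates (s mod 4 == 2), (s mod 3 == 1), (s>=2), (s>=4):
  (0,0,0,0) <- {0}
  (0,0,1,1) <- {9, 11, 12, 15}
  (0,1,1,1) <- {7}
  (1,0,1,1) <- {6}
  (1,1,1,1) <- {10}
Distinct abstract states = 5

5


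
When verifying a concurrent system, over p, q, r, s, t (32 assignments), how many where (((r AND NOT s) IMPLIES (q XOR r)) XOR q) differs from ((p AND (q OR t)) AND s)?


F1 = (((r AND NOT s) IMPLIES (q XOR r)) XOR q)
F2 = ((p AND (q OR t)) AND s)
Evaluate both on each of 32 rows (bits = p,q,r,s,t):
  row 0 [00000]: F1=1 F2=0 (differ) -> 1
  row 1 [00001]: F1=1 F2=0 (differ) -> 1
  row 2 [00010]: F1=1 F2=0 (differ) -> 1
  row 3 [00011]: F1=1 F2=0 (differ) -> 1
  row 4 [00100]: F1=1 F2=0 (differ) -> 1
  row 5 [00101]: F1=1 F2=0 (differ) -> 1
  row 6 [00110]: F1=1 F2=0 (differ) -> 1
  row 7 [00111]: F1=1 F2=0 (differ) -> 1
  row 8 [01000]: F1=0 F2=0 -> 0
  row 9 [01001]: F1=0 F2=0 -> 0
  row 10 [01010]: F1=0 F2=0 -> 0
  row 11 [01011]: F1=0 F2=0 -> 0
  row 12 [01100]: F1=1 F2=0 (differ) -> 1
  row 13 [01101]: F1=1 F2=0 (differ) -> 1
  row 14 [01110]: F1=0 F2=0 -> 0
  row 15 [01111]: F1=0 F2=0 -> 0
  row 16 [10000]: F1=1 F2=0 (differ) -> 1
  row 17 [10001]: F1=1 F2=0 (differ) -> 1
  row 18 [10010]: F1=1 F2=0 (differ) -> 1
  row 19 [10011]: F1=1 F2=1 -> 0
  row 20 [10100]: F1=1 F2=0 (differ) -> 1
  row 21 [10101]: F1=1 F2=0 (differ) -> 1
  row 22 [10110]: F1=1 F2=0 (differ) -> 1
  row 23 [10111]: F1=1 F2=1 -> 0
  row 24 [11000]: F1=0 F2=0 -> 0
  row 25 [11001]: F1=0 F2=0 -> 0
  row 26 [11010]: F1=0 F2=1 (differ) -> 1
  row 27 [11011]: F1=0 F2=1 (differ) -> 1
  row 28 [11100]: F1=1 F2=0 (differ) -> 1
  row 29 [11101]: F1=1 F2=0 (differ) -> 1
  row 30 [11110]: F1=0 F2=1 (differ) -> 1
  row 31 [11111]: F1=0 F2=1 (differ) -> 1
Full result column, 8 rows per line (p,q fixed per line; r,s,t runs 000..111 left to right):
  rows 0-7 [p,q=00]: 11111111  (ones: 8)
  rows 8-15 [p,q=01]: 00001100  (ones: 2)
  rows 16-23 [p,q=10]: 11101110  (ones: 6)
  rows 24-31 [p,q=11]: 00111111  (ones: 6)
Disagreements = 8+2+6+6 = 22

22


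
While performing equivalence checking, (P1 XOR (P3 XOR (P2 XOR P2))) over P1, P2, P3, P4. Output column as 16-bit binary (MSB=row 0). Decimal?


Formula: (P1 XOR (P3 XOR (P2 XOR P2))) over P1, P2, P3, P4 (16 rows)
Evaluate each row (bits = P1,P2,P3,P4, MSB first):
  row 0 [0000]: (0 XOR (0 XOR (0 XOR 0))) -> 0
  row 1 [0001]: (0 XOR (0 XOR (0 XOR 0))) -> 0
  row 2 [0010]: (0 XOR (1 XOR (0 XOR 0))) -> 1
  row 3 [0011]: (0 XOR (1 XOR (0 XOR 0))) -> 1
  row 4 [0100]: (0 XOR (0 XOR (1 XOR 1))) -> 0
  row 5 [0101]: (0 XOR (0 XOR (1 XOR 1))) -> 0
  row 6 [0110]: (0 XOR (1 XOR (1 XOR 1))) -> 1
  row 7 [0111]: (0 XOR (1 XOR (1 XOR 1))) -> 1
  row 8 [1000]: (1 XOR (0 XOR (0 XOR 0))) -> 1
  row 9 [1001]: (1 XOR (0 XOR (0 XOR 0))) -> 1
  row 10 [1010]: (1 XOR (1 XOR (0 XOR 0))) -> 0
  row 11 [1011]: (1 XOR (1 XOR (0 XOR 0))) -> 0
  row 12 [1100]: (1 XOR (0 XOR (1 XOR 1))) -> 1
  row 13 [1101]: (1 XOR (0 XOR (1 XOR 1))) -> 1
  row 14 [1110]: (1 XOR (1 XOR (1 XOR 1))) -> 0
  row 15 [1111]: (1 XOR (1 XOR (1 XOR 1))) -> 0
Full result column, 4 rows per line (P1,P2 fixed per line; P3,P4 runs 00..11 left to right):
  rows 0-3 [P1,P2=00]: 0011  = hex 3
  rows 4-7 [P1,P2=01]: 0011  = hex 3
  rows 8-11 [P1,P2=10]: 1100  = hex C
  rows 12-15 [P1,P2=11]: 1100  = hex C
Output column (row 0 .. row 15) = 0011001111001100
Output column grouped in 4s = 0011 0011 1100 1100 = 0x33CC
Convert to decimal digit by digit (value = value*16 + digit):
  3 -> 3
  3*16 + 3 = 51
  51*16 + 12 (C) = 828
  828*16 + 12 (C) = 13260
Decimal = 13260

13260


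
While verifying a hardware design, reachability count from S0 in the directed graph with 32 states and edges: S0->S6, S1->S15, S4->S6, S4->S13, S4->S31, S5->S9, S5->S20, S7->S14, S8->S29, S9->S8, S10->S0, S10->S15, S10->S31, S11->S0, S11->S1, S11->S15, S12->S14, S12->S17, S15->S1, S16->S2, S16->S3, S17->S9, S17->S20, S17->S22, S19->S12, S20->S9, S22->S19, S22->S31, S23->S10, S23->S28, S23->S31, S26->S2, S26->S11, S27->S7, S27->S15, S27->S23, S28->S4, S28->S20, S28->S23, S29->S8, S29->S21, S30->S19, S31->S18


BFS from S0:
  layer 0: {S0}
  layer 1: {S6}
Reachable set: {S0, S6}
Count = 2

2


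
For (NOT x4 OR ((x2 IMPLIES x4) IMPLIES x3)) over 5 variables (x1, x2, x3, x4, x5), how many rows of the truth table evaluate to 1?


Formula: (NOT x4 OR ((x2 IMPLIES x4) IMPLIES x3)) over 5 vars (32 rows)
Evaluate each row (x1, x2, x3, x4, x5 as bits, MSB first):
  row 0 [00000]: (NOT 0 OR ((0 IMPLIES 0) IMPLIES 0)) -> 1
  row 1 [00001]: (NOT 0 OR ((0 IMPLIES 0) IMPLIES 0)) -> 1
  row 2 [00010]: (NOT 1 OR ((0 IMPLIES 1) IMPLIES 0)) -> 0
  row 3 [00011]: (NOT 1 OR ((0 IMPLIES 1) IMPLIES 0)) -> 0
  row 4 [00100]: (NOT 0 OR ((0 IMPLIES 0) IMPLIES 1)) -> 1
  row 5 [00101]: (NOT 0 OR ((0 IMPLIES 0) IMPLIES 1)) -> 1
  row 6 [00110]: (NOT 1 OR ((0 IMPLIES 1) IMPLIES 1)) -> 1
  row 7 [00111]: (NOT 1 OR ((0 IMPLIES 1) IMPLIES 1)) -> 1
  row 8 [01000]: (NOT 0 OR ((1 IMPLIES 0) IMPLIES 0)) -> 1
  row 9 [01001]: (NOT 0 OR ((1 IMPLIES 0) IMPLIES 0)) -> 1
  row 10 [01010]: (NOT 1 OR ((1 IMPLIES 1) IMPLIES 0)) -> 0
  row 11 [01011]: (NOT 1 OR ((1 IMPLIES 1) IMPLIES 0)) -> 0
  row 12 [01100]: (NOT 0 OR ((1 IMPLIES 0) IMPLIES 1)) -> 1
  row 13 [01101]: (NOT 0 OR ((1 IMPLIES 0) IMPLIES 1)) -> 1
  row 14 [01110]: (NOT 1 OR ((1 IMPLIES 1) IMPLIES 1)) -> 1
  row 15 [01111]: (NOT 1 OR ((1 IMPLIES 1) IMPLIES 1)) -> 1
  row 16 [10000]: (NOT 0 OR ((0 IMPLIES 0) IMPLIES 0)) -> 1
  row 17 [10001]: (NOT 0 OR ((0 IMPLIES 0) IMPLIES 0)) -> 1
  row 18 [10010]: (NOT 1 OR ((0 IMPLIES 1) IMPLIES 0)) -> 0
  row 19 [10011]: (NOT 1 OR ((0 IMPLIES 1) IMPLIES 0)) -> 0
  row 20 [10100]: (NOT 0 OR ((0 IMPLIES 0) IMPLIES 1)) -> 1
  row 21 [10101]: (NOT 0 OR ((0 IMPLIES 0) IMPLIES 1)) -> 1
  row 22 [10110]: (NOT 1 OR ((0 IMPLIES 1) IMPLIES 1)) -> 1
  row 23 [10111]: (NOT 1 OR ((0 IMPLIES 1) IMPLIES 1)) -> 1
  row 24 [11000]: (NOT 0 OR ((1 IMPLIES 0) IMPLIES 0)) -> 1
  row 25 [11001]: (NOT 0 OR ((1 IMPLIES 0) IMPLIES 0)) -> 1
  row 26 [11010]: (NOT 1 OR ((1 IMPLIES 1) IMPLIES 0)) -> 0
  row 27 [11011]: (NOT 1 OR ((1 IMPLIES 1) IMPLIES 0)) -> 0
  row 28 [11100]: (NOT 0 OR ((1 IMPLIES 0) IMPLIES 1)) -> 1
  row 29 [11101]: (NOT 0 OR ((1 IMPLIES 0) IMPLIES 1)) -> 1
  row 30 [11110]: (NOT 1 OR ((1 IMPLIES 1) IMPLIES 1)) -> 1
  row 31 [11111]: (NOT 1 OR ((1 IMPLIES 1) IMPLIES 1)) -> 1
Full result column, 8 rows per line (x1,x2 fixed per line; x3,x4,x5 runs 000..111 left to right):
  rows 0-7 [x1,x2=00]: 11001111  (ones: 6)
  rows 8-15 [x1,x2=01]: 11001111  (ones: 6)
  rows 16-23 [x1,x2=10]: 11001111  (ones: 6)
  rows 24-31 [x1,x2=11]: 11001111  (ones: 6)
Count of 1-rows = 6+6+6+6 = 24

24


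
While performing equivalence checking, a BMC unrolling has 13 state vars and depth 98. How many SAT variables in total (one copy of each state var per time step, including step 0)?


BMC unrolls to depth k, creating one copy of each state var for steps 0..k.
Step count = 98 + 1 = 99 (steps 0 through 98)
Vars per step = 13
Total = 13 * 99 = 1287

1287


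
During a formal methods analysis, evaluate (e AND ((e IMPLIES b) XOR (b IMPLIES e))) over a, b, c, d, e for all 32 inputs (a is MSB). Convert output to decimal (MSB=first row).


Formula: (e AND ((e IMPLIES b) XOR (b IMPLIES e))) over a, b, c, d, e (32 rows)
Evaluate each row (bits = a,b,c,d,e, MSB first):
  row 0 [00000]: (0 AND ((0 IMPLIES 0) XOR (0 IMPLIES 0))) -> 0
  row 1 [00001]: (1 AND ((1 IMPLIES 0) XOR (0 IMPLIES 1))) -> 1
  row 2 [00010]: (0 AND ((0 IMPLIES 0) XOR (0 IMPLIES 0))) -> 0
  row 3 [00011]: (1 AND ((1 IMPLIES 0) XOR (0 IMPLIES 1))) -> 1
  row 4 [00100]: (0 AND ((0 IMPLIES 0) XOR (0 IMPLIES 0))) -> 0
  row 5 [00101]: (1 AND ((1 IMPLIES 0) XOR (0 IMPLIES 1))) -> 1
  row 6 [00110]: (0 AND ((0 IMPLIES 0) XOR (0 IMPLIES 0))) -> 0
  row 7 [00111]: (1 AND ((1 IMPLIES 0) XOR (0 IMPLIES 1))) -> 1
  row 8 [01000]: (0 AND ((0 IMPLIES 1) XOR (1 IMPLIES 0))) -> 0
  row 9 [01001]: (1 AND ((1 IMPLIES 1) XOR (1 IMPLIES 1))) -> 0
  row 10 [01010]: (0 AND ((0 IMPLIES 1) XOR (1 IMPLIES 0))) -> 0
  row 11 [01011]: (1 AND ((1 IMPLIES 1) XOR (1 IMPLIES 1))) -> 0
  row 12 [01100]: (0 AND ((0 IMPLIES 1) XOR (1 IMPLIES 0))) -> 0
  row 13 [01101]: (1 AND ((1 IMPLIES 1) XOR (1 IMPLIES 1))) -> 0
  row 14 [01110]: (0 AND ((0 IMPLIES 1) XOR (1 IMPLIES 0))) -> 0
  row 15 [01111]: (1 AND ((1 IMPLIES 1) XOR (1 IMPLIES 1))) -> 0
  row 16 [10000]: (0 AND ((0 IMPLIES 0) XOR (0 IMPLIES 0))) -> 0
  row 17 [10001]: (1 AND ((1 IMPLIES 0) XOR (0 IMPLIES 1))) -> 1
  row 18 [10010]: (0 AND ((0 IMPLIES 0) XOR (0 IMPLIES 0))) -> 0
  row 19 [10011]: (1 AND ((1 IMPLIES 0) XOR (0 IMPLIES 1))) -> 1
  row 20 [10100]: (0 AND ((0 IMPLIES 0) XOR (0 IMPLIES 0))) -> 0
  row 21 [10101]: (1 AND ((1 IMPLIES 0) XOR (0 IMPLIES 1))) -> 1
  row 22 [10110]: (0 AND ((0 IMPLIES 0) XOR (0 IMPLIES 0))) -> 0
  row 23 [10111]: (1 AND ((1 IMPLIES 0) XOR (0 IMPLIES 1))) -> 1
  row 24 [11000]: (0 AND ((0 IMPLIES 1) XOR (1 IMPLIES 0))) -> 0
  row 25 [11001]: (1 AND ((1 IMPLIES 1) XOR (1 IMPLIES 1))) -> 0
  row 26 [11010]: (0 AND ((0 IMPLIES 1) XOR (1 IMPLIES 0))) -> 0
  row 27 [11011]: (1 AND ((1 IMPLIES 1) XOR (1 IMPLIES 1))) -> 0
  row 28 [11100]: (0 AND ((0 IMPLIES 1) XOR (1 IMPLIES 0))) -> 0
  row 29 [11101]: (1 AND ((1 IMPLIES 1) XOR (1 IMPLIES 1))) -> 0
  row 30 [11110]: (0 AND ((0 IMPLIES 1) XOR (1 IMPLIES 0))) -> 0
  row 31 [11111]: (1 AND ((1 IMPLIES 1) XOR (1 IMPLIES 1))) -> 0
Full result column, 4 rows per line (a,b,c fixed per line; d,e runs 00..11 left to right):
  rows 0-3 [a,b,c=000]: 0101  = hex 5
  rows 4-7 [a,b,c=001]: 0101  = hex 5
  rows 8-11 [a,b,c=010]: 0000  = hex 0
  rows 12-15 [a,b,c=011]: 0000  = hex 0
  rows 16-19 [a,b,c=100]: 0101  = hex 5
  rows 20-23 [a,b,c=101]: 0101  = hex 5
  rows 24-27 [a,b,c=110]: 0000  = hex 0
  rows 28-31 [a,b,c=111]: 0000  = hex 0
Output column (row 0 .. row 31) = 01010101000000000101010100000000
Output column grouped in 4s = 0101 0101 0000 0000 0101 0101 0000 0000 = 0x55005500
Convert to decimal digit by digit (value = value*16 + digit):
  5 -> 5
  5*16 + 5 = 85
  85*16 + 0 = 1360
  1360*16 + 0 = 21760
  21760*16 + 5 = 348165
  348165*16 + 5 = 5570645
  5570645*16 + 0 = 89130320
  89130320*16 + 0 = 1426085120
Decimal = 1426085120

1426085120


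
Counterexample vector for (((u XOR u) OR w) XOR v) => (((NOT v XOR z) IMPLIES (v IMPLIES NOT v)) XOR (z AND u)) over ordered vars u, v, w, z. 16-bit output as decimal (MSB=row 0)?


F1 = (((u XOR u) OR w) XOR v)
F2 = (((NOT v XOR z) IMPLIES (v IMPLIES NOT v)) XOR (z AND u))
Counterexample to F1=>F2 is where F1=1 and F2=0.
Evaluate each row (bits = u,v,w,z, MSB first):
  row 0 [0000]: F1=0 F2=1 -> F1&~F2 -> 0
  row 1 [0001]: F1=0 F2=1 -> F1&~F2 -> 0
  row 2 [0010]: F1=1 F2=1 -> F1&~F2 -> 0
  row 3 [0011]: F1=1 F2=1 -> F1&~F2 -> 0
  row 4 [0100]: F1=1 F2=1 -> F1&~F2 -> 0
  row 5 [0101]: F1=1 F2=0 -> F1&~F2 -> 1
  row 6 [0110]: F1=0 F2=1 -> F1&~F2 -> 0
  row 7 [0111]: F1=0 F2=0 -> F1&~F2 -> 0
  row 8 [1000]: F1=0 F2=1 -> F1&~F2 -> 0
  row 9 [1001]: F1=0 F2=0 -> F1&~F2 -> 0
  row 10 [1010]: F1=1 F2=1 -> F1&~F2 -> 0
  row 11 [1011]: F1=1 F2=0 -> F1&~F2 -> 1
  row 12 [1100]: F1=1 F2=1 -> F1&~F2 -> 0
  row 13 [1101]: F1=1 F2=1 -> F1&~F2 -> 0
  row 14 [1110]: F1=0 F2=1 -> F1&~F2 -> 0
  row 15 [1111]: F1=0 F2=1 -> F1&~F2 -> 0
Full result column, 4 rows per line (u,v fixed per line; w,z runs 00..11 left to right):
  rows 0-3 [u,v=00]: 0000  = hex 0
  rows 4-7 [u,v=01]: 0100  = hex 4
  rows 8-11 [u,v=10]: 0001  = hex 1
  rows 12-15 [u,v=11]: 0000  = hex 0
Counterexample vector (row 0 .. row 15) = 0000010000010000
Output column grouped in 4s = 0000 0100 0001 0000 = 0x0410
Convert to decimal digit by digit (value = value*16 + digit):
  0 -> 0
  0*16 + 4 = 4
  4*16 + 1 = 65
  65*16 + 0 = 1040
Decimal = 1040

1040
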